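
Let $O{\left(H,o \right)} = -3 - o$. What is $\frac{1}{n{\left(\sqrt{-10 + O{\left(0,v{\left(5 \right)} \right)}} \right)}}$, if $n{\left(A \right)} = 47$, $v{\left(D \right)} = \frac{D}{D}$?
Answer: $\frac{1}{47} \approx 0.021277$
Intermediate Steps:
$v{\left(D \right)} = 1$
$\frac{1}{n{\left(\sqrt{-10 + O{\left(0,v{\left(5 \right)} \right)}} \right)}} = \frac{1}{47}$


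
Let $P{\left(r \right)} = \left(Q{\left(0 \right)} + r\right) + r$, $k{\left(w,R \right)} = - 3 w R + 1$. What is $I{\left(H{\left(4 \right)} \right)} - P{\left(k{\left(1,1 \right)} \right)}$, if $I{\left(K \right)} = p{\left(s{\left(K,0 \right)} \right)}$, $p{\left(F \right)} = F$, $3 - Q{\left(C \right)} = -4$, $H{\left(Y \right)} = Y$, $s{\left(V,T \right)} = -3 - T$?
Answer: $-6$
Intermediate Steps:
$k{\left(w,R \right)} = 1 - 3 R w$ ($k{\left(w,R \right)} = - 3 R w + 1 = 1 - 3 R w$)
$Q{\left(C \right)} = 7$ ($Q{\left(C \right)} = 3 - -4 = 3 + 4 = 7$)
$P{\left(r \right)} = 7 + 2 r$ ($P{\left(r \right)} = \left(7 + r\right) + r = 7 + 2 r$)
$I{\left(K \right)} = -3$ ($I{\left(K \right)} = -3 - 0 = -3 + 0 = -3$)
$I{\left(H{\left(4 \right)} \right)} - P{\left(k{\left(1,1 \right)} \right)} = -3 - \left(7 + 2 \left(1 - 3 \cdot 1\right)\right) = -3 - \left(7 + 2 \left(1 - 3\right)\right) = -3 - \left(7 + 2 \left(-2\right)\right) = -3 - \left(7 - 4\right) = -3 - 3 = -6$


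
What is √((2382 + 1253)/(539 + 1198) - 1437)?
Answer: 7*I*√9817138/579 ≈ 37.88*I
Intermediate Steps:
√((2382 + 1253)/(539 + 1198) - 1437) = √(3635/1737 - 1437) = √(-2492434/1737) = 7*I*√9817138/579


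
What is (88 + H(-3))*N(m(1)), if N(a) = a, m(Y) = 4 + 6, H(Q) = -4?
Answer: 840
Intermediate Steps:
m(Y) = 10
(88 + H(-3))*N(m(1)) = (88 - 4)*10 = 84*10 = 840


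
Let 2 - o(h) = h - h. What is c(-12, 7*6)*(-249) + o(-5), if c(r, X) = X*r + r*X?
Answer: 250994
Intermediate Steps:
o(h) = 2 (o(h) = 2 - (h - h) = 2 - 1*0 = 2 + 0 = 2)
c(r, X) = 2*X*r (c(r, X) = X*r + X*r = 2*X*r)
c(-12, 7*6)*(-249) + o(-5) = (2*(7*6)*(-12))*(-249) + 2 = (2*42*(-12))*(-249) + 2 = -1008*(-249) + 2 = 250992 + 2 = 250994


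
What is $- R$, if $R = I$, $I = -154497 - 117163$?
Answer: $271660$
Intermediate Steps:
$I = -271660$ ($I = -154497 - 117163 = -271660$)
$R = -271660$
$- R = \left(-1\right) \left(-271660\right) = 271660$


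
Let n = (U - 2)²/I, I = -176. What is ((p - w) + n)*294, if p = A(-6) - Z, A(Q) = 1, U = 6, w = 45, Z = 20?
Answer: -207270/11 ≈ -18843.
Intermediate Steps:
p = -19 (p = 1 - 1*20 = 1 - 20 = -19)
n = -1/11 (n = (6 - 2)²/(-176) = 4²*(-1/176) = 16*(-1/176) = -1/11 ≈ -0.090909)
((p - w) + n)*294 = ((-19 - 1*45) - 1/11)*294 = ((-19 - 45) - 1/11)*294 = (-64 - 1/11)*294 = -705/11*294 = -207270/11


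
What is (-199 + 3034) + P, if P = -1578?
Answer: 1257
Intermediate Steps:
(-199 + 3034) + P = (-199 + 3034) - 1578 = 2835 - 1578 = 1257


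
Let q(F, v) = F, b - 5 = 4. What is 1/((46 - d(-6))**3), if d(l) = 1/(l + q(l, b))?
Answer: 1728/169112377 ≈ 1.0218e-5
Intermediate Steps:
b = 9 (b = 5 + 4 = 9)
d(l) = 1/(2*l) (d(l) = 1/(l + l) = 1/(2*l))
1/((46 - d(-6))**3) = 1/((46 - 1/(2*(-6)))**3) = 1/((46 - (-1)/(2*6))**3) = 1/((46 - 1*(-1/12))**3) = 1/((46 + 1/12)**3) = 1/((553/12)**3) = 1/(169112377/1728) = 1728/169112377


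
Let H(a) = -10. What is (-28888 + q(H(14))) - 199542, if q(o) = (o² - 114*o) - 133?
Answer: -227323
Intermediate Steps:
q(o) = -133 + o² - 114*o
(-28888 + q(H(14))) - 199542 = (-28888 + (-133 + (-10)² - 114*(-10))) - 199542 = (-28888 + (-133 + 100 + 1140)) - 199542 = (-28888 + 1107) - 199542 = -27781 - 199542 = -227323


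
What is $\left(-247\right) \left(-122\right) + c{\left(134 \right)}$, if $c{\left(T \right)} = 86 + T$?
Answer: $30354$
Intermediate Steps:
$\left(-247\right) \left(-122\right) + c{\left(134 \right)} = \left(-247\right) \left(-122\right) + \left(86 + 134\right) = 30134 + 220 = 30354$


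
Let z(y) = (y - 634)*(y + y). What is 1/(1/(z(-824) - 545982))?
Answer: 1856802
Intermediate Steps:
z(y) = 2*y*(-634 + y) (z(y) = (-634 + y)*(2*y) = 2*y*(-634 + y))
1/(1/(z(-824) - 545982)) = 1/(1/(2*(-824)*(-634 - 824) - 545982)) = 1/(1/(2*(-824)*(-1458) - 545982)) = 1/(1/(2402784 - 545982)) = 1/(1/1856802) = 1856802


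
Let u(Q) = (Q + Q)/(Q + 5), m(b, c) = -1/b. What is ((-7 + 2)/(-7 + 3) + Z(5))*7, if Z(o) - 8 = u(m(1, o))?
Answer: 245/4 ≈ 61.250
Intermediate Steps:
u(Q) = 2*Q/(5 + Q) (u(Q) = (2*Q)/(5 + Q) = 2*Q/(5 + Q))
Z(o) = 15/2 (Z(o) = 8 + 2*(-1/1)/(5 - 1/1) = 8 + 2*(-1*1)/(5 - 1*1) = 8 + 2*(-1)/(5 - 1) = 8 + 2*(-1)/4 = 8 + 2*(-1)*(¼) = 8 - ½ = 15/2)
((-7 + 2)/(-7 + 3) + Z(5))*7 = ((-7 + 2)/(-7 + 3) + 15/2)*7 = (-5/(-4) + 15/2)*7 = (-5*(-¼) + 15/2)*7 = (5/4 + 15/2)*7 = (35/4)*7 = 245/4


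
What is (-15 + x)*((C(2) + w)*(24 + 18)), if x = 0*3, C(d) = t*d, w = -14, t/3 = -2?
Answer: 16380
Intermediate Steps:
t = -6 (t = 3*(-2) = -6)
C(d) = -6*d
x = 0
(-15 + x)*((C(2) + w)*(24 + 18)) = (-15 + 0)*((-6*2 - 14)*(24 + 18)) = -15*(-12 - 14)*42 = -(-390)*42 = -15*(-1092) = 16380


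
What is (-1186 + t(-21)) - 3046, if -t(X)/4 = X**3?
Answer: 32812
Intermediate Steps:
t(X) = -4*X**3
(-1186 + t(-21)) - 3046 = (-1186 - 4*(-21)**3) - 3046 = (-1186 - 4*(-9261)) - 3046 = (-1186 + 37044) - 3046 = 35858 - 3046 = 32812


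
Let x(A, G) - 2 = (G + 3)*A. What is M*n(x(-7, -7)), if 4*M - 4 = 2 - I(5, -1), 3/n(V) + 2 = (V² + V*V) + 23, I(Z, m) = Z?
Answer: 1/2428 ≈ 0.00041186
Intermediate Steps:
x(A, G) = 2 + A*(3 + G) (x(A, G) = 2 + (G + 3)*A = 2 + (3 + G)*A = 2 + A*(3 + G))
n(V) = 3/(21 + 2*V²) (n(V) = 3/(-2 + ((V² + V*V) + 23)) = 3/(-2 + ((V² + V²) + 23)) = 3/(-2 + (2*V² + 23)) = 3/(-2 + (23 + 2*V²)) = 3/(21 + 2*V²))
M = ¼ (M = 1 + (2 - 1*5)/4 = 1 + (2 - 5)/4 = 1 + (¼)*(-3) = 1 - ¾ = ¼ ≈ 0.25000)
M*n(x(-7, -7)) = (3/(21 + 2*(2 + 3*(-7) - 7*(-7))²))/4 = (3/(21 + 2*(2 - 21 + 49)²))/4 = (3/(21 + 2*30²))/4 = (3/(21 + 2*900))/4 = (3/(21 + 1800))/4 = (3/1821)/4 = (3*(1/1821))/4 = (¼)*(1/607) = 1/2428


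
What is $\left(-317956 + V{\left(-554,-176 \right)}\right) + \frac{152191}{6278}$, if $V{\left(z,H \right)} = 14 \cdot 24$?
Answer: $- \frac{1993866169}{6278} \approx -3.176 \cdot 10^{5}$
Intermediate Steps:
$V{\left(z,H \right)} = 336$
$\left(-317956 + V{\left(-554,-176 \right)}\right) + \frac{152191}{6278} = \left(-317956 + 336\right) + \frac{152191}{6278} = -317620 + 152191 \cdot \frac{1}{6278} = -317620 + \frac{152191}{6278} = - \frac{1993866169}{6278}$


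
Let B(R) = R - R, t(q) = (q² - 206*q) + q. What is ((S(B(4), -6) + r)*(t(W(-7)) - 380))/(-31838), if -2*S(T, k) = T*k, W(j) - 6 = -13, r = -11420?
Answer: 6303840/15919 ≈ 395.99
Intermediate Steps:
W(j) = -7 (W(j) = 6 - 13 = -7)
t(q) = q² - 205*q
B(R) = 0
S(T, k) = -T*k/2
((S(B(4), -6) + r)*(t(W(-7)) - 380))/(-31838) = ((-½*0*(-6) - 11420)*(-7*(-205 - 7) - 380))/(-31838) = ((0 - 11420)*(-7*(-212) - 380))*(-1/31838) = -11420*(1484 - 380)*(-1/31838) = -11420*1104*(-1/31838) = -12607680*(-1/31838) = 6303840/15919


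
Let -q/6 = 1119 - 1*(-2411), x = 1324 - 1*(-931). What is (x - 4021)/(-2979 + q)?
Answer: 1766/24159 ≈ 0.073099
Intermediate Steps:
x = 2255 (x = 1324 + 931 = 2255)
q = -21180 (q = -6*(1119 - 1*(-2411)) = -6*(1119 + 2411) = -6*3530 = -21180)
(x - 4021)/(-2979 + q) = (2255 - 4021)/(-2979 - 21180) = -1766/(-24159) = -1766*(-1/24159) = 1766/24159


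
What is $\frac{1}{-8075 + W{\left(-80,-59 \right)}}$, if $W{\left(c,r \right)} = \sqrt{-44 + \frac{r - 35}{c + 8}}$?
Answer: $- \frac{290700}{2347404037} - \frac{6 i \sqrt{1537}}{2347404037} \approx -0.00012384 - 1.0021 \cdot 10^{-7} i$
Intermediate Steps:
$W{\left(c,r \right)} = \sqrt{-44 + \frac{-35 + r}{8 + c}}$
$\frac{1}{-8075 + W{\left(-80,-59 \right)}} = \frac{1}{-8075 + \sqrt{\frac{-387 - 59 - -3520}{8 - 80}}} = \frac{1}{-8075 + \sqrt{\frac{-387 - 59 + 3520}{-72}}} = \frac{1}{-8075 + \sqrt{\left(- \frac{1}{72}\right) 3074}} = \frac{1}{-8075 + \sqrt{- \frac{1537}{36}}} = \frac{1}{-8075 + \frac{i \sqrt{1537}}{6}}$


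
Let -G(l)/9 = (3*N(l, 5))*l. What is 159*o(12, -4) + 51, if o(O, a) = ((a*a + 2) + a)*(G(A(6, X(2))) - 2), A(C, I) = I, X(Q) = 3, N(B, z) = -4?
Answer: 716823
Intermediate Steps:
G(l) = 108*l (G(l) = -9*3*(-4)*l = -(-108)*l = 108*l)
o(O, a) = 644 + 322*a + 322*a**2 (o(O, a) = ((a*a + 2) + a)*(108*3 - 2) = ((a**2 + 2) + a)*(324 - 2) = ((2 + a**2) + a)*322 = (2 + a + a**2)*322 = 644 + 322*a + 322*a**2)
159*o(12, -4) + 51 = 159*(644 + 322*(-4) + 322*(-4)**2) + 51 = 159*(644 - 1288 + 322*16) + 51 = 159*(644 - 1288 + 5152) + 51 = 159*4508 + 51 = 716772 + 51 = 716823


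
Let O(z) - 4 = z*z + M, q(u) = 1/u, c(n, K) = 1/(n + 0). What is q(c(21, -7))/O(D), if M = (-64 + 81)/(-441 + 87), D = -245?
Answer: 7434/21250249 ≈ 0.00034983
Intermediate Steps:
c(n, K) = 1/n
M = -17/354 (M = 17/(-354) = 17*(-1/354) = -17/354 ≈ -0.048023)
O(z) = 1399/354 + z² (O(z) = 4 + (z*z - 17/354) = 4 + (z² - 17/354) = 4 + (-17/354 + z²) = 1399/354 + z²)
q(c(21, -7))/O(D) = 1/((1/21)*(1399/354 + (-245)²)) = 1/((1/21)*(1399/354 + 60025)) = 21/(21250249/354) = 21*(354/21250249) = 7434/21250249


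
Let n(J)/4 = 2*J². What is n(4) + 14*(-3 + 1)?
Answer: 100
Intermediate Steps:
n(J) = 8*J² (n(J) = 4*(2*J²) = 8*J²)
n(4) + 14*(-3 + 1) = 8*4² + 14*(-3 + 1) = 8*16 + 14*(-2) = 128 - 28 = 100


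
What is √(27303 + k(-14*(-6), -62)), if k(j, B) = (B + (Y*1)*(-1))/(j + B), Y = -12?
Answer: 2*√825847/11 ≈ 165.23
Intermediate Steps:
k(j, B) = (12 + B)/(B + j) (k(j, B) = (B - 12*1*(-1))/(j + B) = (B - 12*(-1))/(B + j) = (B + 12)/(B + j) = (12 + B)/(B + j))
√(27303 + k(-14*(-6), -62)) = √(27303 + (12 - 62)/(-62 - 14*(-6))) = √(27303 - 50/(-62 + 84)) = √(27303 - 50/22) = √(27303 + (1/22)*(-50)) = √(27303 - 25/11) = √(300308/11) = 2*√825847/11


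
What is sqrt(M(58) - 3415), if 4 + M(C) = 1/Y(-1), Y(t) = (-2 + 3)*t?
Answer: 6*I*sqrt(95) ≈ 58.481*I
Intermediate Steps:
Y(t) = t (Y(t) = 1*t = t)
M(C) = -5 (M(C) = -4 + 1/(-1) = -4 - 1 = -5)
sqrt(M(58) - 3415) = sqrt(-5 - 3415) = sqrt(-3420) = 6*I*sqrt(95)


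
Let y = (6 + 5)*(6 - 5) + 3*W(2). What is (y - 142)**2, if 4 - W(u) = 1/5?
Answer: 357604/25 ≈ 14304.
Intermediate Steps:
W(u) = 19/5 (W(u) = 4 - 1/5 = 19/5)
y = 112/5 (y = (6 + 5)*(6 - 5) + 3*(19/5) = 11*1 + 57/5 = 11 + 57/5 = 112/5 ≈ 22.400)
(y - 142)**2 = (112/5 - 142)**2 = (-598/5)**2 = 357604/25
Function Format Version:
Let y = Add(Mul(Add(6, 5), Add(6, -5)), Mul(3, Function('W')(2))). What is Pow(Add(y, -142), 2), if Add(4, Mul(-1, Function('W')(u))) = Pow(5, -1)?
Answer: Rational(357604, 25) ≈ 14304.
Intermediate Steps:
Function('W')(u) = Rational(19, 5) (Function('W')(u) = Add(4, Mul(-1, Pow(5, -1))) = Add(4, Mul(-1, Rational(1, 5))) = Add(4, Rational(-1, 5)) = Rational(19, 5))
y = Rational(112, 5) (y = Add(Mul(Add(6, 5), Add(6, -5)), Mul(3, Rational(19, 5))) = Add(Mul(11, 1), Rational(57, 5)) = Add(11, Rational(57, 5)) = Rational(112, 5) ≈ 22.400)
Pow(Add(y, -142), 2) = Pow(Add(Rational(112, 5), -142), 2) = Pow(Rational(-598, 5), 2) = Rational(357604, 25)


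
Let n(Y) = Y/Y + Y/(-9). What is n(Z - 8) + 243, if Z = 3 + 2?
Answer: 733/3 ≈ 244.33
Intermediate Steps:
Z = 5
n(Y) = 1 - Y/9 (n(Y) = 1 + Y*(-⅑) = 1 - Y/9)
n(Z - 8) + 243 = (1 - (5 - 8)/9) + 243 = (1 - ⅑*(-3)) + 243 = (1 + ⅓) + 243 = 4/3 + 243 = 733/3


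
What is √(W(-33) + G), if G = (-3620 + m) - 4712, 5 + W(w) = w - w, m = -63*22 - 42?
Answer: 3*I*√1085 ≈ 98.818*I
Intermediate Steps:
m = -1428 (m = -1386 - 42 = -1428)
W(w) = -5 (W(w) = -5 + (w - w) = -5 + 0 = -5)
G = -9760 (G = (-3620 - 1428) - 4712 = -5048 - 4712 = -9760)
√(W(-33) + G) = √(-5 - 9760) = √(-9765) = 3*I*√1085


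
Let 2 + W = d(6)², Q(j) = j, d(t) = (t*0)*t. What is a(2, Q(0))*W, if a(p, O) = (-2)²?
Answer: -8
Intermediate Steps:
d(t) = 0 (d(t) = 0*t = 0)
a(p, O) = 4
W = -2 (W = -2 + 0² = -2 + 0 = -2)
a(2, Q(0))*W = 4*(-2) = -8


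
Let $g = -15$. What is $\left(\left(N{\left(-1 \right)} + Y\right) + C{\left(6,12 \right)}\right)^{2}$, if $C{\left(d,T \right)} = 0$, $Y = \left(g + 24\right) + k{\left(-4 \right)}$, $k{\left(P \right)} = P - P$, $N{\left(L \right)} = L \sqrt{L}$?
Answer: $\left(9 - i\right)^{2} \approx 80.0 - 18.0 i$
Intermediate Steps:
$N{\left(L \right)} = L^{\frac{3}{2}}$
$k{\left(P \right)} = 0$
$Y = 9$ ($Y = \left(-15 + 24\right) + 0 = 9 + 0 = 9$)
$\left(\left(N{\left(-1 \right)} + Y\right) + C{\left(6,12 \right)}\right)^{2} = \left(\left(\left(-1\right)^{\frac{3}{2}} + 9\right) + 0\right)^{2} = \left(\left(- i + 9\right) + 0\right)^{2} = \left(\left(9 - i\right) + 0\right)^{2} = \left(9 - i\right)^{2}$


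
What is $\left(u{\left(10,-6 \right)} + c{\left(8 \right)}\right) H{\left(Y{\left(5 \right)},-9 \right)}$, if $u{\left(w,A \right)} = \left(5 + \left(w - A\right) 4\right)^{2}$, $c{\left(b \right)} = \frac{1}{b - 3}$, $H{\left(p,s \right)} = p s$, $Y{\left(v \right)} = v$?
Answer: $-214254$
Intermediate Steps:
$c{\left(b \right)} = \frac{1}{-3 + b}$
$u{\left(w,A \right)} = \left(5 - 4 A + 4 w\right)^{2}$ ($u{\left(w,A \right)} = \left(5 - \left(- 4 w + 4 A\right)\right)^{2} = \left(5 - 4 A + 4 w\right)^{2}$)
$\left(u{\left(10,-6 \right)} + c{\left(8 \right)}\right) H{\left(Y{\left(5 \right)},-9 \right)} = \left(\left(5 - -24 + 4 \cdot 10\right)^{2} + \frac{1}{-3 + 8}\right) 5 \left(-9\right) = \left(\left(5 + 24 + 40\right)^{2} + \frac{1}{5}\right) \left(-45\right) = \left(69^{2} + \frac{1}{5}\right) \left(-45\right) = \left(4761 + \frac{1}{5}\right) \left(-45\right) = \frac{23806}{5} \left(-45\right) = -214254$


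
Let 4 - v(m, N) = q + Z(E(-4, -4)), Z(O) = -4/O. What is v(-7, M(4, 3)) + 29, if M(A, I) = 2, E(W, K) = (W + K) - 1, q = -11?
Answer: 392/9 ≈ 43.556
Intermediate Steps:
E(W, K) = -1 + K + W (E(W, K) = (K + W) - 1 = -1 + K + W)
v(m, N) = 131/9 (v(m, N) = 4 - (-11 - 4/(-1 - 4 - 4)) = 4 - (-11 - 4/(-9)) = 4 - (-11 - 4*(-⅑)) = 4 - (-11 + 4/9) = 4 - 1*(-95/9) = 4 + 95/9 = 131/9)
v(-7, M(4, 3)) + 29 = 131/9 + 29 = 392/9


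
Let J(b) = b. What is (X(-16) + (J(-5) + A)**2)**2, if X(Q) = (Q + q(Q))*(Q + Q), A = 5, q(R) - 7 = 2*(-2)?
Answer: 173056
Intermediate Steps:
q(R) = 3 (q(R) = 7 + 2*(-2) = 7 - 4 = 3)
X(Q) = 2*Q*(3 + Q) (X(Q) = (Q + 3)*(Q + Q) = (3 + Q)*(2*Q) = 2*Q*(3 + Q))
(X(-16) + (J(-5) + A)**2)**2 = (2*(-16)*(3 - 16) + (-5 + 5)**2)**2 = (2*(-16)*(-13) + 0**2)**2 = (416 + 0)**2 = 416**2 = 173056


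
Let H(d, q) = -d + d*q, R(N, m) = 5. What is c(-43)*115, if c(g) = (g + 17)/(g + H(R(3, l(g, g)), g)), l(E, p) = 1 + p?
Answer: 2990/263 ≈ 11.369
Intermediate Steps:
c(g) = (17 + g)/(-5 + 6*g) (c(g) = (g + 17)/(g + 5*(-1 + g)) = (17 + g)/(g + (-5 + 5*g)) = (17 + g)/(-5 + 6*g))
c(-43)*115 = ((17 - 43)/(-5 + 6*(-43)))*115 = (-26/(-5 - 258))*115 = (-26/(-263))*115 = -1/263*(-26)*115 = (26/263)*115 = 2990/263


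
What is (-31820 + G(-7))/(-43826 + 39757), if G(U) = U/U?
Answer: 31819/4069 ≈ 7.8199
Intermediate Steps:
G(U) = 1
(-31820 + G(-7))/(-43826 + 39757) = (-31820 + 1)/(-43826 + 39757) = -31819/(-4069) = -31819*(-1/4069) = 31819/4069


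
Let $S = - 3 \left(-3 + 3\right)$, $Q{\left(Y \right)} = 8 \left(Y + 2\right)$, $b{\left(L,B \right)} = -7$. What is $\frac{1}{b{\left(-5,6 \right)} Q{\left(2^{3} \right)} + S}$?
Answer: $- \frac{1}{560} \approx -0.0017857$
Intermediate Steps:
$Q{\left(Y \right)} = 16 + 8 Y$ ($Q{\left(Y \right)} = 8 \left(2 + Y\right) = 16 + 8 Y$)
$S = 0$ ($S = \left(-3\right) 0 = 0$)
$\frac{1}{b{\left(-5,6 \right)} Q{\left(2^{3} \right)} + S} = \frac{1}{- 7 \left(16 + 8 \cdot 2^{3}\right) + 0} = \frac{1}{- 7 \left(16 + 8 \cdot 8\right) + 0} = \frac{1}{- 7 \left(16 + 64\right) + 0} = \frac{1}{\left(-7\right) 80 + 0} = \frac{1}{-560 + 0} = \frac{1}{-560} = - \frac{1}{560}$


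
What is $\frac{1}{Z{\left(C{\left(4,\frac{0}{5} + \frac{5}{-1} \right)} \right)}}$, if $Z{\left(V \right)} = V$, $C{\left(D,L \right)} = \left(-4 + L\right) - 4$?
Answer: $- \frac{1}{13} \approx -0.076923$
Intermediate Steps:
$C{\left(D,L \right)} = -8 + L$
$\frac{1}{Z{\left(C{\left(4,\frac{0}{5} + \frac{5}{-1} \right)} \right)}} = \frac{1}{-8 + \left(\frac{0}{5} + \frac{5}{-1}\right)} = \frac{1}{-8 + \left(0 \cdot \frac{1}{5} + 5 \left(-1\right)\right)} = \frac{1}{-8 + \left(0 - 5\right)} = \frac{1}{-8 - 5} = \frac{1}{-13} = - \frac{1}{13}$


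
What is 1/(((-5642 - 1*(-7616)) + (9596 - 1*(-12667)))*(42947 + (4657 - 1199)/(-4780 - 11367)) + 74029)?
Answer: 16147/16808627805250 ≈ 9.6064e-10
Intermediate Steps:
1/(((-5642 - 1*(-7616)) + (9596 - 1*(-12667)))*(42947 + (4657 - 1199)/(-4780 - 11367)) + 74029) = 1/(((-5642 + 7616) + (9596 + 12667))*(42947 + 3458/(-16147)) + 74029) = 1/((1974 + 22263)*(42947 + 3458*(-1/16147)) + 74029) = 1/(24237*(42947 - 3458/16147) + 74029) = 1/(24237*(693461751/16147) + 74029) = 1/(16807432458987/16147 + 74029) = 1/(16808627805250/16147) = 16147/16808627805250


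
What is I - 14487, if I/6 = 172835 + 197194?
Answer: 2205687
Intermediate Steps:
I = 2220174 (I = 6*(172835 + 197194) = 6*370029 = 2220174)
I - 14487 = 2220174 - 14487 = 2205687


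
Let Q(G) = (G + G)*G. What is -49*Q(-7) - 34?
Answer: -4836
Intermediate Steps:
Q(G) = 2*G² (Q(G) = (2*G)*G = 2*G²)
-49*Q(-7) - 34 = -98*(-7)² - 34 = -98*49 - 34 = -49*98 - 34 = -4802 - 34 = -4836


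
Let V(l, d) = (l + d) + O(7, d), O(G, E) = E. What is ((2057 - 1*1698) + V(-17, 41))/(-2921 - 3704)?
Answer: -8/125 ≈ -0.064000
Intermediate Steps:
V(l, d) = l + 2*d (V(l, d) = (l + d) + d = (d + l) + d = l + 2*d)
((2057 - 1*1698) + V(-17, 41))/(-2921 - 3704) = ((2057 - 1*1698) + (-17 + 2*41))/(-2921 - 3704) = ((2057 - 1698) + (-17 + 82))/(-6625) = (359 + 65)*(-1/6625) = 424*(-1/6625) = -8/125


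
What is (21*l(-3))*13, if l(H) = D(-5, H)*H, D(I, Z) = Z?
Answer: 2457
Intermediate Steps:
l(H) = H**2 (l(H) = H*H = H**2)
(21*l(-3))*13 = (21*(-3)**2)*13 = (21*9)*13 = 189*13 = 2457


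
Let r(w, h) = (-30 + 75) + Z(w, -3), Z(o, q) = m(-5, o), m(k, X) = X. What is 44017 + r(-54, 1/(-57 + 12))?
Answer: 44008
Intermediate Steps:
Z(o, q) = o
r(w, h) = 45 + w (r(w, h) = (-30 + 75) + w = 45 + w)
44017 + r(-54, 1/(-57 + 12)) = 44017 + (45 - 54) = 44017 - 9 = 44008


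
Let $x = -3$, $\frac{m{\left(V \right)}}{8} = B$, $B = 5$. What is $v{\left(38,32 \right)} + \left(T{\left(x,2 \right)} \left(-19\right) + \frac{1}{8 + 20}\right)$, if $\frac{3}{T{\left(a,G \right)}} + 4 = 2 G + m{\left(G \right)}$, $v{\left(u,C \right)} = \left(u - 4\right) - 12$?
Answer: $\frac{5771}{280} \approx 20.611$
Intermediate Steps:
$v{\left(u,C \right)} = -16 + u$ ($v{\left(u,C \right)} = \left(-4 + u\right) - 12 = -16 + u$)
$m{\left(V \right)} = 40$ ($m{\left(V \right)} = 8 \cdot 5 = 40$)
$T{\left(a,G \right)} = \frac{3}{36 + 2 G}$ ($T{\left(a,G \right)} = \frac{3}{-4 + \left(2 G + 40\right)} = \frac{3}{-4 + \left(40 + 2 G\right)} = \frac{3}{36 + 2 G}$)
$v{\left(38,32 \right)} + \left(T{\left(x,2 \right)} \left(-19\right) + \frac{1}{8 + 20}\right) = \left(-16 + 38\right) + \left(\frac{3}{2 \left(18 + 2\right)} \left(-19\right) + \frac{1}{8 + 20}\right) = 22 + \left(\frac{3}{2 \cdot 20} \left(-19\right) + \frac{1}{28}\right) = 22 + \left(\frac{3}{2} \cdot \frac{1}{20} \left(-19\right) + \frac{1}{28}\right) = 22 + \left(\frac{3}{40} \left(-19\right) + \frac{1}{28}\right) = 22 + \left(- \frac{57}{40} + \frac{1}{28}\right) = 22 - \frac{389}{280} = \frac{5771}{280}$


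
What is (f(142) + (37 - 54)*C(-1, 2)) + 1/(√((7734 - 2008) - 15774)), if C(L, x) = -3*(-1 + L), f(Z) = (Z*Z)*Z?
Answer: 2863186 - I*√157/1256 ≈ 2.8632e+6 - 0.0099761*I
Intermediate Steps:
f(Z) = Z³ (f(Z) = Z²*Z = Z³)
C(L, x) = 3 - 3*L
(f(142) + (37 - 54)*C(-1, 2)) + 1/(√((7734 - 2008) - 15774)) = (142³ + (37 - 54)*(3 - 3*(-1))) + 1/(√((7734 - 2008) - 15774)) = (2863288 - 17*(3 + 3)) + 1/(√(5726 - 15774)) = (2863288 - 17*6) + 1/(√(-10048)) = (2863288 - 102) + 1/(8*I*√157) = 2863186 - I*√157/1256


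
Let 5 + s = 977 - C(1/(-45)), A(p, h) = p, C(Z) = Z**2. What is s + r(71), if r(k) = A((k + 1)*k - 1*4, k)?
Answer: 12311999/2025 ≈ 6080.0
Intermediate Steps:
r(k) = -4 + k*(1 + k) (r(k) = (k + 1)*k - 1*4 = (1 + k)*k - 4 = k*(1 + k) - 4 = -4 + k*(1 + k))
s = 1968299/2025 (s = -5 + (977 - (1/(-45))**2) = -5 + (977 - (-1/45)**2) = -5 + (977 - 1*1/2025) = -5 + (977 - 1/2025) = -5 + 1978424/2025 = 1968299/2025 ≈ 972.00)
s + r(71) = 1968299/2025 + (-4 + 71 + 71**2) = 1968299/2025 + (-4 + 71 + 5041) = 1968299/2025 + 5108 = 12311999/2025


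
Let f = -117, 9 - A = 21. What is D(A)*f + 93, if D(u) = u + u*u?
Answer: -15351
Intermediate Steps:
A = -12 (A = 9 - 1*21 = 9 - 21 = -12)
D(u) = u + u**2
D(A)*f + 93 = -12*(1 - 12)*(-117) + 93 = -12*(-11)*(-117) + 93 = 132*(-117) + 93 = -15444 + 93 = -15351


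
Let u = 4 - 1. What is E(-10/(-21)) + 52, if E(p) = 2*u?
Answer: 58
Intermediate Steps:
u = 3
E(p) = 6 (E(p) = 2*3 = 6)
E(-10/(-21)) + 52 = 6 + 52 = 58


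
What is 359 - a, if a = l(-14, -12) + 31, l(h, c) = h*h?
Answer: 132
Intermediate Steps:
l(h, c) = h²
a = 227 (a = (-14)² + 31 = 196 + 31 = 227)
359 - a = 359 - 1*227 = 359 - 227 = 132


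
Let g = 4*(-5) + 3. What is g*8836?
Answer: -150212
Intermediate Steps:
g = -17 (g = -20 + 3 = -17)
g*8836 = -17*8836 = -150212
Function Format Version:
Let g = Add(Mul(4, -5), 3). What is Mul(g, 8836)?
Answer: -150212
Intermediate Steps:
g = -17 (g = Add(-20, 3) = -17)
Mul(g, 8836) = Mul(-17, 8836) = -150212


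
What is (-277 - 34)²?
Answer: 96721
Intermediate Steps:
(-277 - 34)² = (-311)² = 96721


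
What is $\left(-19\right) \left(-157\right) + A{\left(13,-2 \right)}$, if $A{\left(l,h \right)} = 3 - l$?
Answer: $2973$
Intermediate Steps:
$\left(-19\right) \left(-157\right) + A{\left(13,-2 \right)} = \left(-19\right) \left(-157\right) + \left(3 - 13\right) = 2983 + \left(3 - 13\right) = 2983 - 10 = 2973$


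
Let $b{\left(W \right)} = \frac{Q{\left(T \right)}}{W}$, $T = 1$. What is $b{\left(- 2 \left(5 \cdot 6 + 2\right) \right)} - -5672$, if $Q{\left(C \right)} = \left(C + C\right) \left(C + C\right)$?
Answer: $\frac{90751}{16} \approx 5671.9$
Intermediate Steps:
$Q{\left(C \right)} = 4 C^{2}$ ($Q{\left(C \right)} = 2 C 2 C = 4 C^{2}$)
$b{\left(W \right)} = \frac{4}{W}$ ($b{\left(W \right)} = \frac{4 \cdot 1^{2}}{W} = \frac{4 \cdot 1}{W} = \frac{4}{W}$)
$b{\left(- 2 \left(5 \cdot 6 + 2\right) \right)} - -5672 = \frac{4}{\left(-2\right) \left(5 \cdot 6 + 2\right)} - -5672 = \frac{4}{\left(-2\right) \left(30 + 2\right)} + 5672 = \frac{4}{\left(-2\right) 32} + 5672 = \frac{4}{-64} + 5672 = 4 \left(- \frac{1}{64}\right) + 5672 = - \frac{1}{16} + 5672 = \frac{90751}{16}$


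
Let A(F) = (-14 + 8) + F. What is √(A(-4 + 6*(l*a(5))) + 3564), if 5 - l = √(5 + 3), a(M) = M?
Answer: 2*√(926 - 15*√2) ≈ 60.159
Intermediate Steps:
l = 5 - 2*√2 (l = 5 - √(5 + 3) = 5 - √8 = 5 - 2*√2 ≈ 2.1716)
A(F) = -6 + F
√(A(-4 + 6*(l*a(5))) + 3564) = √((-6 + (-4 + 6*((5 - 2*√2)*5))) + 3564) = √((-6 + (-4 + 6*(25 - 10*√2))) + 3564) = √((-6 + (-4 + (150 - 60*√2))) + 3564) = √((-6 + (146 - 60*√2)) + 3564) = √((140 - 60*√2) + 3564) = √(3704 - 60*√2)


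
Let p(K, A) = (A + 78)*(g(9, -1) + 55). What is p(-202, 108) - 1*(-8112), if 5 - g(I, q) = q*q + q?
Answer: 19272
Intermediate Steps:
g(I, q) = 5 - q - q**2 (g(I, q) = 5 - (q*q + q) = 5 - (q**2 + q) = 5 - (q + q**2) = 5 + (-q - q**2) = 5 - q - q**2)
p(K, A) = 4680 + 60*A (p(K, A) = (A + 78)*((5 - 1*(-1) - 1*(-1)**2) + 55) = (78 + A)*((5 + 1 - 1*1) + 55) = (78 + A)*((5 + 1 - 1) + 55) = (78 + A)*(5 + 55) = (78 + A)*60 = 4680 + 60*A)
p(-202, 108) - 1*(-8112) = (4680 + 60*108) - 1*(-8112) = (4680 + 6480) + 8112 = 11160 + 8112 = 19272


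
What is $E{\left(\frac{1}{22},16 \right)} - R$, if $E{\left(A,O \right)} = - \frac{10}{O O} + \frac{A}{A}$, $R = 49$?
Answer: $- \frac{6149}{128} \approx -48.039$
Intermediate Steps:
$E{\left(A,O \right)} = 1 - \frac{10}{O^{2}}$ ($E{\left(A,O \right)} = - \frac{10}{O^{2}} + 1 = 1 - \frac{10}{O^{2}}$)
$E{\left(\frac{1}{22},16 \right)} - R = \left(1 - \frac{10}{256}\right) - 49 = \left(1 - \frac{5}{128}\right) - 49 = \frac{123}{128} - 49 = - \frac{6149}{128}$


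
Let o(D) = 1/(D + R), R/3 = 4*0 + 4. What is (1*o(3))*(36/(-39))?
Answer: -4/65 ≈ -0.061538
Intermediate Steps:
R = 12 (R = 3*(4*0 + 4) = 3*(0 + 4) = 3*4 = 12)
o(D) = 1/(12 + D) (o(D) = 1/(D + 12) = 1/(12 + D))
(1*o(3))*(36/(-39)) = (1/(12 + 3))*(36/(-39)) = (1/15)*(36*(-1/39)) = (1*(1/15))*(-12/13) = (1/15)*(-12/13) = -4/65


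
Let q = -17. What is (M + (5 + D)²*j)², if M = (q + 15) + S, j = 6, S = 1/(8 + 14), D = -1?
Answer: 4280761/484 ≈ 8844.5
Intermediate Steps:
S = 1/22 ≈ 0.045455
M = -43/22 (M = (-17 + 15) + 1/22 = -2 + 1/22 = -43/22 ≈ -1.9545)
(M + (5 + D)²*j)² = (-43/22 + (5 - 1)²*6)² = (-43/22 + 4²*6)² = (-43/22 + 16*6)² = (-43/22 + 96)² = (2069/22)² = 4280761/484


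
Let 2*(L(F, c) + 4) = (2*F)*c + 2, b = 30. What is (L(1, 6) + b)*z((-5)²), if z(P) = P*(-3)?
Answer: -2475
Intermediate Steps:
L(F, c) = -3 + F*c (L(F, c) = -4 + ((2*F)*c + 2)/2 = -4 + (2*F*c + 2)/2 = -4 + (2 + 2*F*c)/2 = -4 + (1 + F*c) = -3 + F*c)
z(P) = -3*P
(L(1, 6) + b)*z((-5)²) = ((-3 + 1*6) + 30)*(-3*(-5)²) = ((-3 + 6) + 30)*(-3*25) = (3 + 30)*(-75) = 33*(-75) = -2475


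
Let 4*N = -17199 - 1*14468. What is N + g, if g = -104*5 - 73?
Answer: -34039/4 ≈ -8509.8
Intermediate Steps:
g = -593 (g = -520 - 73 = -593)
N = -31667/4 (N = (-17199 - 1*14468)/4 = (-17199 - 14468)/4 = (¼)*(-31667) = -31667/4 ≈ -7916.8)
N + g = -31667/4 - 593 = -34039/4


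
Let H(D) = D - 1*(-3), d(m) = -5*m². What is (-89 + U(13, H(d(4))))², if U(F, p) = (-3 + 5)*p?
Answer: 59049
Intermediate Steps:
H(D) = 3 + D (H(D) = D + 3 = 3 + D)
U(F, p) = 2*p
(-89 + U(13, H(d(4))))² = (-89 + 2*(3 - 5*4²))² = (-89 + 2*(3 - 5*16))² = (-89 + 2*(3 - 80))² = (-89 + 2*(-77))² = (-89 - 154)² = (-243)² = 59049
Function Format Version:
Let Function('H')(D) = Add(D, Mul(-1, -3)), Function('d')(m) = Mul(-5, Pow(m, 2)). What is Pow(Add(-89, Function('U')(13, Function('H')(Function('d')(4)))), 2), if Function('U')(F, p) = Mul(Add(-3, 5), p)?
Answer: 59049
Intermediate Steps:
Function('H')(D) = Add(3, D) (Function('H')(D) = Add(D, 3) = Add(3, D))
Function('U')(F, p) = Mul(2, p)
Pow(Add(-89, Function('U')(13, Function('H')(Function('d')(4)))), 2) = Pow(Add(-89, Mul(2, Add(3, Mul(-5, Pow(4, 2))))), 2) = Pow(Add(-89, Mul(2, Add(3, Mul(-5, 16)))), 2) = Pow(Add(-89, Mul(2, Add(3, -80))), 2) = Pow(Add(-89, Mul(2, -77)), 2) = Pow(Add(-89, -154), 2) = Pow(-243, 2) = 59049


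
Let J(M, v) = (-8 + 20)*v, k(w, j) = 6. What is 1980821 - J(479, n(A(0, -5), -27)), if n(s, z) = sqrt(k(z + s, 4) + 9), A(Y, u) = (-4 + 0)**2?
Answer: 1980821 - 12*sqrt(15) ≈ 1.9808e+6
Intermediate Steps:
A(Y, u) = 16 (A(Y, u) = (-4)**2 = 16)
n(s, z) = sqrt(15) (n(s, z) = sqrt(6 + 9) = sqrt(15))
J(M, v) = 12*v
1980821 - J(479, n(A(0, -5), -27)) = 1980821 - 12*sqrt(15)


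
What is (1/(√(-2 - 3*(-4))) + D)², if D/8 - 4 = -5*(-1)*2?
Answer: (1120 + √10)²/100 ≈ 12615.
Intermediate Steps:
D = 112 (D = 32 + 8*(-5*(-1)*2) = 32 + 8*(5*2) = 32 + 8*10 = 32 + 80 = 112)
(1/(√(-2 - 3*(-4))) + D)² = (1/(√(-2 - 3*(-4))) + 112)² = (1/(√(-2 + 12)) + 112)² = (1/(√10) + 112)² = (√10/10 + 112)² = (112 + √10/10)²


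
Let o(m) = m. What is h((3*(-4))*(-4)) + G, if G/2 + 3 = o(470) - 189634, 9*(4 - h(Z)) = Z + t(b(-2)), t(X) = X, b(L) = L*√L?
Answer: -1135006/3 + 2*I*√2/9 ≈ -3.7834e+5 + 0.31427*I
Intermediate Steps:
b(L) = L^(3/2)
h(Z) = 4 - Z/9 + 2*I*√2/9 (h(Z) = 4 - (Z + (-2)^(3/2))/9 = 4 - (Z - 2*I*√2)/9 = 4 + (-Z/9 + 2*I*√2/9) = 4 - Z/9 + 2*I*√2/9)
G = -378334 (G = -6 + 2*(470 - 189634) = -6 + 2*(-189164) = -6 - 378328 = -378334)
h((3*(-4))*(-4)) + G = (4 - 3*(-4)*(-4)/9 + 2*I*√2/9) - 378334 = (4 - (-4)*(-4)/3 + 2*I*√2/9) - 378334 = (4 - ⅑*48 + 2*I*√2/9) - 378334 = (4 - 16/3 + 2*I*√2/9) - 378334 = (-4/3 + 2*I*√2/9) - 378334 = -1135006/3 + 2*I*√2/9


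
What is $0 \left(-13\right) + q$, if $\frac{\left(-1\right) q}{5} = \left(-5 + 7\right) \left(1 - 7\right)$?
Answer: $60$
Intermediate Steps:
$q = 60$ ($q = - 5 \left(-5 + 7\right) \left(1 - 7\right) = - 5 \cdot 2 \left(-6\right) = \left(-5\right) \left(-12\right) = 60$)
$0 \left(-13\right) + q = 0 \left(-13\right) + 60 = 0 + 60 = 60$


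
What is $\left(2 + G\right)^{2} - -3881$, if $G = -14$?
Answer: $4025$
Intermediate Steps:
$\left(2 + G\right)^{2} - -3881 = \left(2 - 14\right)^{2} - -3881 = \left(-12\right)^{2} + 3881 = 144 + 3881 = 4025$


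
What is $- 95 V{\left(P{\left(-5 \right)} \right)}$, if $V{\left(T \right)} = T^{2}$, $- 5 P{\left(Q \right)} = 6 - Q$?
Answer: $- \frac{2299}{5} \approx -459.8$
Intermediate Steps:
$P{\left(Q \right)} = - \frac{6}{5} + \frac{Q}{5}$ ($P{\left(Q \right)} = - \frac{6 - Q}{5} = - \frac{6}{5} + \frac{Q}{5}$)
$- 95 V{\left(P{\left(-5 \right)} \right)} = - 95 \left(- \frac{6}{5} + \frac{1}{5} \left(-5\right)\right)^{2} = - 95 \left(- \frac{6}{5} - 1\right)^{2} = - 95 \left(- \frac{11}{5}\right)^{2} = \left(-95\right) \frac{121}{25} = - \frac{2299}{5}$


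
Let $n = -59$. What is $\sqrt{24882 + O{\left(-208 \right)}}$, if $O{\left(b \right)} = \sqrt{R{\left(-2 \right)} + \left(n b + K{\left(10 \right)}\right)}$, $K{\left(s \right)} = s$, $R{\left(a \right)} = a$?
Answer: $\sqrt{24882 + 2 \sqrt{3070}} \approx 158.09$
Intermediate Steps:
$O{\left(b \right)} = \sqrt{8 - 59 b}$ ($O{\left(b \right)} = \sqrt{-2 - \left(-10 + 59 b\right)} = \sqrt{8 - 59 b}$)
$\sqrt{24882 + O{\left(-208 \right)}} = \sqrt{24882 + \sqrt{8 - -12272}} = \sqrt{24882 + \sqrt{8 + 12272}} = \sqrt{24882 + \sqrt{12280}} = \sqrt{24882 + 2 \sqrt{3070}}$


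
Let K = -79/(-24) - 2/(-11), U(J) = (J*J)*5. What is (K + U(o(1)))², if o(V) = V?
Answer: 5004169/69696 ≈ 71.800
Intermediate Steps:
U(J) = 5*J² (U(J) = J²*5 = 5*J²)
K = 917/264 (K = -79*(-1/24) - 2*(-1/11) = 79/24 + 2/11 = 917/264 ≈ 3.4735)
(K + U(o(1)))² = (917/264 + 5*1²)² = (917/264 + 5*1)² = (917/264 + 5)² = (2237/264)² = 5004169/69696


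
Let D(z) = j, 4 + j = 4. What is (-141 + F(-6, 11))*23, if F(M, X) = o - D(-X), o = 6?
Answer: -3105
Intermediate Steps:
j = 0 (j = -4 + 4 = 0)
D(z) = 0
F(M, X) = 6 (F(M, X) = 6 - 1*0 = 6 + 0 = 6)
(-141 + F(-6, 11))*23 = (-141 + 6)*23 = -135*23 = -3105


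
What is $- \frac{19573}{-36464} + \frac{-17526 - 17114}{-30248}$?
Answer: $\frac{231894633}{137870384} \approx 1.682$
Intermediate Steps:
$- \frac{19573}{-36464} + \frac{-17526 - 17114}{-30248} = \left(-19573\right) \left(- \frac{1}{36464}\right) + \left(-17526 - 17114\right) \left(- \frac{1}{30248}\right) = \frac{19573}{36464} - - \frac{4330}{3781} = \frac{19573}{36464} + \frac{4330}{3781} = \frac{231894633}{137870384}$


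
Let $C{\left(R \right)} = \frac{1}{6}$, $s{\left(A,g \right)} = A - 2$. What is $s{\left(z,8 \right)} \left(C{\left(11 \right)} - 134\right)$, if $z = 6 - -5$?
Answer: $- \frac{2409}{2} \approx -1204.5$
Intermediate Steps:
$z = 11$ ($z = 6 + 5 = 11$)
$s{\left(A,g \right)} = -2 + A$ ($s{\left(A,g \right)} = A - 2 = -2 + A$)
$C{\left(R \right)} = \frac{1}{6}$
$s{\left(z,8 \right)} \left(C{\left(11 \right)} - 134\right) = \left(-2 + 11\right) \left(\frac{1}{6} - 134\right) = 9 \left(- \frac{803}{6}\right) = - \frac{2409}{2}$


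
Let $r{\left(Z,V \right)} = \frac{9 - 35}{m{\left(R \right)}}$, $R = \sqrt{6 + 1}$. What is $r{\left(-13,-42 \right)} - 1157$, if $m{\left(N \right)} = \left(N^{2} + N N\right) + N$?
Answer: $- \frac{31291}{27} + \frac{26 \sqrt{7}}{189} \approx -1158.6$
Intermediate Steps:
$R = \sqrt{7} \approx 2.6458$
$m{\left(N \right)} = N + 2 N^{2}$ ($m{\left(N \right)} = \left(N^{2} + N^{2}\right) + N = 2 N^{2} + N = N + 2 N^{2}$)
$r{\left(Z,V \right)} = - \frac{26 \sqrt{7}}{7 \left(1 + 2 \sqrt{7}\right)}$ ($r{\left(Z,V \right)} = \frac{9 - 35}{\sqrt{7} \left(1 + 2 \sqrt{7}\right)} = \left(9 - 35\right) \frac{\sqrt{7}}{7 \left(1 + 2 \sqrt{7}\right)} = - 26 \frac{\sqrt{7}}{7 \left(1 + 2 \sqrt{7}\right)} = - \frac{26 \sqrt{7}}{7 \left(1 + 2 \sqrt{7}\right)}$)
$r{\left(-13,-42 \right)} - 1157 = \left(- \frac{52}{27} + \frac{26 \sqrt{7}}{189}\right) - 1157 = - \frac{31291}{27} + \frac{26 \sqrt{7}}{189}$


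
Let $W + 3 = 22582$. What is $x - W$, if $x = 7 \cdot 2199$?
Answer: $-7186$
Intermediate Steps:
$W = 22579$ ($W = -3 + 22582 = 22579$)
$x = 15393$
$x - W = 15393 - 22579 = -7186$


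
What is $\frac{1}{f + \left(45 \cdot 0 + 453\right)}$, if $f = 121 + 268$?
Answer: $\frac{1}{842} \approx 0.0011876$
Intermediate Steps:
$f = 389$
$\frac{1}{f + \left(45 \cdot 0 + 453\right)} = \frac{1}{389 + \left(45 \cdot 0 + 453\right)} = \frac{1}{389 + \left(0 + 453\right)} = \frac{1}{389 + 453} = \frac{1}{842}$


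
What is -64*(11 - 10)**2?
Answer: -64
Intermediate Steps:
-64*(11 - 10)**2 = -64*1**2 = -64*1 = -64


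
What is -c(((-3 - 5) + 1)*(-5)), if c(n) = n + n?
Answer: -70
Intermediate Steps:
c(n) = 2*n
-c(((-3 - 5) + 1)*(-5)) = -2*((-3 - 5) + 1)*(-5) = -2*(-8 + 1)*(-5) = -2*(-7*(-5)) = -2*35 = -1*70 = -70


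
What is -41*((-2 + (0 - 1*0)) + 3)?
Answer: -41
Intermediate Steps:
-41*((-2 + (0 - 1*0)) + 3) = -41*((-2 + (0 + 0)) + 3) = -41*((-2 + 0) + 3) = -41*(-2 + 3) = -41*1 = -41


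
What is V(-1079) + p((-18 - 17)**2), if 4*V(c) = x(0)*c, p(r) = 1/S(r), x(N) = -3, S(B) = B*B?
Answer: 4857523129/6002500 ≈ 809.25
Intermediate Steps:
S(B) = B**2
p(r) = r**(-2) (p(r) = 1/(r**2) = r**(-2))
V(c) = -3*c/4 (V(c) = (-3*c)/4 = -3*c/4)
V(-1079) + p((-18 - 17)**2) = -3/4*(-1079) + ((-18 - 17)**2)**(-2) = 3237/4 + ((-35)**2)**(-2) = 3237/4 + 1225**(-2) = 3237/4 + 1/1500625 = 4857523129/6002500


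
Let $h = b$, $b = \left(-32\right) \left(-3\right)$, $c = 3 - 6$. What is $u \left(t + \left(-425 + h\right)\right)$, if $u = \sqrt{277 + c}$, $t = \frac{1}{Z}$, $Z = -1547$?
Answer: $- \frac{508964 \sqrt{274}}{1547} \approx -5445.9$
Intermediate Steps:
$c = -3$
$b = 96$
$t = - \frac{1}{1547}$ ($t = \frac{1}{-1547} = - \frac{1}{1547} \approx -0.00064641$)
$h = 96$
$u = \sqrt{274}$ ($u = \sqrt{277 - 3} = \sqrt{274} \approx 16.553$)
$u \left(t + \left(-425 + h\right)\right) = \sqrt{274} \left(- \frac{1}{1547} + \left(-425 + 96\right)\right) = \sqrt{274} \left(- \frac{1}{1547} - 329\right) = \sqrt{274} \left(- \frac{508964}{1547}\right) = - \frac{508964 \sqrt{274}}{1547}$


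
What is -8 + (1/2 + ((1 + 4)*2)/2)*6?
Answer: 25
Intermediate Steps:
-8 + (1/2 + ((1 + 4)*2)/2)*6 = -8 + (1*(1/2) + (5*2)*(1/2))*6 = -8 + (1/2 + 10*(1/2))*6 = -8 + (1/2 + 5)*6 = -8 + (11/2)*6 = -8 + 33 = 25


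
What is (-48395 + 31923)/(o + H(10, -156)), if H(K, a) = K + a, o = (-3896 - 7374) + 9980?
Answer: 4118/359 ≈ 11.471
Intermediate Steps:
o = -1290 (o = -11270 + 9980 = -1290)
(-48395 + 31923)/(o + H(10, -156)) = (-48395 + 31923)/(-1290 + (10 - 156)) = -16472/(-1290 - 146) = -16472/(-1436) = -16472*(-1/1436) = 4118/359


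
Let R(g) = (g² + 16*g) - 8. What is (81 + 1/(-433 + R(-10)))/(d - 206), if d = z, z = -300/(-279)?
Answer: -628990/1591343 ≈ -0.39526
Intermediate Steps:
R(g) = -8 + g² + 16*g
z = 100/93 (z = -300*(-1/279) = 100/93 ≈ 1.0753)
d = 100/93 ≈ 1.0753
(81 + 1/(-433 + R(-10)))/(d - 206) = (81 + 1/(-433 + (-8 + (-10)² + 16*(-10))))/(100/93 - 206) = (81 + 1/(-433 + (-8 + 100 - 160)))/(-19058/93) = (81 + 1/(-433 - 68))*(-93/19058) = (81 + 1/(-501))*(-93/19058) = (81 - 1/501)*(-93/19058) = (40580/501)*(-93/19058) = -628990/1591343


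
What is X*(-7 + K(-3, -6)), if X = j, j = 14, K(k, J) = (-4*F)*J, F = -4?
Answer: -1442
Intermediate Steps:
K(k, J) = 16*J (K(k, J) = (-4*(-4))*J = 16*J)
X = 14
X*(-7 + K(-3, -6)) = 14*(-7 + 16*(-6)) = 14*(-7 - 96) = 14*(-103) = -1442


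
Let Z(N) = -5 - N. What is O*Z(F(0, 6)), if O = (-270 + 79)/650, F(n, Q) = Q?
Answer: 2101/650 ≈ 3.2323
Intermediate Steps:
O = -191/650 (O = -191*1/650 = -191/650 ≈ -0.29385)
O*Z(F(0, 6)) = -191*(-5 - 1*6)/650 = -191*(-5 - 6)/650 = -191/650*(-11) = 2101/650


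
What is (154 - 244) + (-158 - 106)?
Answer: -354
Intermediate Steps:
(154 - 244) + (-158 - 106) = -90 - 264 = -354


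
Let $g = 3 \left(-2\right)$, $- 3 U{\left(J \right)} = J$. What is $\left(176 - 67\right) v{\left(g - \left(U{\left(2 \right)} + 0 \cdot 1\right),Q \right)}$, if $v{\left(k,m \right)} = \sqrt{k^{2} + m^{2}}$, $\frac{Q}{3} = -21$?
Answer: $\frac{109 \sqrt{35977}}{3} \approx 6891.6$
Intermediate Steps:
$U{\left(J \right)} = - \frac{J}{3}$
$Q = -63$ ($Q = 3 \left(-21\right) = -63$)
$g = -6$
$\left(176 - 67\right) v{\left(g - \left(U{\left(2 \right)} + 0 \cdot 1\right),Q \right)} = \left(176 - 67\right) \sqrt{\left(-6 - \left(\left(- \frac{1}{3}\right) 2 + 0 \cdot 1\right)\right)^{2} + \left(-63\right)^{2}} = 109 \sqrt{\left(-6 - \left(- \frac{2}{3} + 0\right)\right)^{2} + 3969} = 109 \sqrt{\left(-6 - - \frac{2}{3}\right)^{2} + 3969} = 109 \sqrt{\left(-6 + \frac{2}{3}\right)^{2} + 3969} = 109 \sqrt{\left(- \frac{16}{3}\right)^{2} + 3969} = 109 \sqrt{\frac{256}{9} + 3969} = 109 \sqrt{\frac{35977}{9}} = 109 \frac{\sqrt{35977}}{3} = \frac{109 \sqrt{35977}}{3}$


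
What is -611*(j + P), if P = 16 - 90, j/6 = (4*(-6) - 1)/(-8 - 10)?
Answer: 120367/3 ≈ 40122.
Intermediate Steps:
j = 25/3 (j = 6*((4*(-6) - 1)/(-8 - 10)) = 6*((-24 - 1)/(-18)) = 6*(-25*(-1/18)) = 6*(25/18) = 25/3 ≈ 8.3333)
P = -74
-611*(j + P) = -611*(25/3 - 74) = -611*(-197/3) = 120367/3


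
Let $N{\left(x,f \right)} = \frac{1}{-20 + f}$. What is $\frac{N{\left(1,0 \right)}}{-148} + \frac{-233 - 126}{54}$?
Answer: $- \frac{531293}{79920} \approx -6.6478$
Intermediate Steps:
$\frac{N{\left(1,0 \right)}}{-148} + \frac{-233 - 126}{54} = \frac{1}{\left(-20 + 0\right) \left(-148\right)} + \frac{-233 - 126}{54} = \frac{1}{-20} \left(- \frac{1}{148}\right) - \frac{359}{54} = \left(- \frac{1}{20}\right) \left(- \frac{1}{148}\right) - \frac{359}{54} = \frac{1}{2960} - \frac{359}{54} = - \frac{531293}{79920}$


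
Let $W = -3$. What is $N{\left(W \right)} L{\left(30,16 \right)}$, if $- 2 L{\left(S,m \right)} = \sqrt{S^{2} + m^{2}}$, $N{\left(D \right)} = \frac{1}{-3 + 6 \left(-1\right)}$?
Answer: $\frac{17}{9} \approx 1.8889$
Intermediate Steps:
$N{\left(D \right)} = - \frac{1}{9}$ ($N{\left(D \right)} = \frac{1}{-3 - 6} = \frac{1}{-9} = - \frac{1}{9}$)
$L{\left(S,m \right)} = - \frac{\sqrt{S^{2} + m^{2}}}{2}$
$N{\left(W \right)} L{\left(30,16 \right)} = - \frac{\left(- \frac{1}{2}\right) \sqrt{30^{2} + 16^{2}}}{9} = - \frac{\left(- \frac{1}{2}\right) \sqrt{900 + 256}}{9} = - \frac{\left(- \frac{1}{2}\right) \sqrt{1156}}{9} = - \frac{\left(- \frac{1}{2}\right) 34}{9} = \left(- \frac{1}{9}\right) \left(-17\right) = \frac{17}{9}$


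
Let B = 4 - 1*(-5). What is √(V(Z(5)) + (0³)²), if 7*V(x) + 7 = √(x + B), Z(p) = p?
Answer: √(-49 + 7*√14)/7 ≈ 0.68226*I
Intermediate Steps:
B = 9 (B = 4 + 5 = 9)
V(x) = -1 + √(9 + x)/7 (V(x) = -1 + √(x + 9)/7 = -1 + √(9 + x)/7)
√(V(Z(5)) + (0³)²) = √((-1 + √(9 + 5)/7) + (0³)²) = √((-1 + √14/7) + 0²) = √((-1 + √14/7) + 0) = √(-1 + √14/7)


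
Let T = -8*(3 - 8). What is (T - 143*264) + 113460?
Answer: 75748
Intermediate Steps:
T = 40 (T = -8*(-5) = 40)
(T - 143*264) + 113460 = (40 - 143*264) + 113460 = (40 - 37752) + 113460 = -37712 + 113460 = 75748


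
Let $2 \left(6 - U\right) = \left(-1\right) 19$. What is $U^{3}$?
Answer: $\frac{29791}{8} \approx 3723.9$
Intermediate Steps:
$U = \frac{31}{2}$ ($U = 6 - \frac{\left(-1\right) 19}{2} = 6 - - \frac{19}{2} = 6 + \frac{19}{2} = \frac{31}{2} \approx 15.5$)
$U^{3} = \left(\frac{31}{2}\right)^{3} = \frac{29791}{8}$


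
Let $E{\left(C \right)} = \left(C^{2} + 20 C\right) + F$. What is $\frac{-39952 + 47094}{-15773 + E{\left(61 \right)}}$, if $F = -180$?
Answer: $- \frac{3571}{5506} \approx -0.64857$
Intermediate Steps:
$E{\left(C \right)} = -180 + C^{2} + 20 C$ ($E{\left(C \right)} = \left(C^{2} + 20 C\right) - 180 = -180 + C^{2} + 20 C$)
$\frac{-39952 + 47094}{-15773 + E{\left(61 \right)}} = \frac{-39952 + 47094}{-15773 + \left(-180 + 61^{2} + 20 \cdot 61\right)} = \frac{7142}{-15773 + \left(-180 + 3721 + 1220\right)} = \frac{7142}{-15773 + 4761} = \frac{7142}{-11012} = 7142 \left(- \frac{1}{11012}\right) = - \frac{3571}{5506}$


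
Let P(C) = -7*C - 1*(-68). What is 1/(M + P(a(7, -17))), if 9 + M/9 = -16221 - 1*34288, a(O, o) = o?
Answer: -1/454475 ≈ -2.2003e-6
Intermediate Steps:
P(C) = 68 - 7*C (P(C) = -7*C + 68 = 68 - 7*C)
M = -454662 (M = -81 + 9*(-16221 - 1*34288) = -81 + 9*(-16221 - 34288) = -81 + 9*(-50509) = -81 - 454581 = -454662)
1/(M + P(a(7, -17))) = 1/(-454662 + (68 - 7*(-17))) = 1/(-454662 + (68 + 119)) = 1/(-454662 + 187) = 1/(-454475) = -1/454475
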